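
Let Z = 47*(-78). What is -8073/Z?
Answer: 207/94 ≈ 2.2021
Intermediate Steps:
Z = -3666
-8073/Z = -8073/(-3666) = -8073*(-1/3666) = 207/94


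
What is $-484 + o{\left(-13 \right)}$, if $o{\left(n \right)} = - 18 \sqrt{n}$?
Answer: $-484 - 18 i \sqrt{13} \approx -484.0 - 64.9 i$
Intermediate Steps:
$-484 + o{\left(-13 \right)} = -484 - 18 \sqrt{-13} = -484 - 18 i \sqrt{13}$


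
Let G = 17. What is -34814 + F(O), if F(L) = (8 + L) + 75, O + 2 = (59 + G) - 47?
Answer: -34704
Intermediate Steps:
O = 27 (O = -2 + ((59 + 17) - 47) = -2 + (76 - 47) = -2 + 29 = 27)
F(L) = 83 + L
-34814 + F(O) = -34814 + (83 + 27) = -34814 + 110 = -34704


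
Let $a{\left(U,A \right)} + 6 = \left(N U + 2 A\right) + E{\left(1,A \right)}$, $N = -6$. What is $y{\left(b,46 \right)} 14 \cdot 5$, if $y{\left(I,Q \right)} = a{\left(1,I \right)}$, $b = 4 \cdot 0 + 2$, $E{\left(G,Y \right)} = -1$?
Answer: $-630$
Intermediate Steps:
$b = 2$ ($b = 0 + 2 = 2$)
$a{\left(U,A \right)} = -7 - 6 U + 2 A$ ($a{\left(U,A \right)} = -6 - \left(1 - 2 A + 6 U\right) = -7 - 6 U + 2 A$)
$y{\left(I,Q \right)} = -13 + 2 I$ ($y{\left(I,Q \right)} = -7 - 6 + 2 I = -13 + 2 I$)
$y{\left(b,46 \right)} 14 \cdot 5 = \left(-13 + 2 \cdot 2\right) 14 \cdot 5 = \left(-13 + 4\right) 70 = \left(-9\right) 70 = -630$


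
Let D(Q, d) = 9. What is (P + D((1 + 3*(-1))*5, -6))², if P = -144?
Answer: 18225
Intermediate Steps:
(P + D((1 + 3*(-1))*5, -6))² = (-144 + 9)² = (-135)² = 18225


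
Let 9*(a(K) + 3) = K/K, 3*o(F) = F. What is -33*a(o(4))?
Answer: 286/3 ≈ 95.333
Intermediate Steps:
o(F) = F/3
a(K) = -26/9 (a(K) = -3 + (K/K)/9 = -3 + (⅑)*1 = -3 + ⅑ = -26/9)
-33*a(o(4)) = -33*(-26/9) = 286/3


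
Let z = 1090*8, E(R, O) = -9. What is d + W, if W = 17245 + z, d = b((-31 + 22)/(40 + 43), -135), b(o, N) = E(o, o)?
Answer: 25956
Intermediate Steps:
z = 8720
b(o, N) = -9
d = -9
W = 25965 (W = 17245 + 8720 = 25965)
d + W = -9 + 25965 = 25956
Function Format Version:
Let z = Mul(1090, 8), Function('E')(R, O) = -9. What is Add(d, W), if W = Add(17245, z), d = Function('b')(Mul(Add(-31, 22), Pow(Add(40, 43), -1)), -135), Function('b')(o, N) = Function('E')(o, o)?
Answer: 25956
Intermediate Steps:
z = 8720
Function('b')(o, N) = -9
d = -9
W = 25965 (W = Add(17245, 8720) = 25965)
Add(d, W) = Add(-9, 25965) = 25956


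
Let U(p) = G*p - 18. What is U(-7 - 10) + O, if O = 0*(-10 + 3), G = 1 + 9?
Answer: -188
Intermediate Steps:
G = 10
U(p) = -18 + 10*p (U(p) = 10*p - 18 = -18 + 10*p)
O = 0 (O = 0*(-7) = 0)
U(-7 - 10) + O = (-18 + 10*(-7 - 10)) + 0 = (-18 + 10*(-17)) + 0 = (-18 - 170) + 0 = -188 + 0 = -188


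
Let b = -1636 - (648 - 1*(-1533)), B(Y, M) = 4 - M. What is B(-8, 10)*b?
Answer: 22902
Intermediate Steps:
b = -3817 (b = -1636 - (648 + 1533) = -1636 - 1*2181 = -1636 - 2181 = -3817)
B(-8, 10)*b = (4 - 1*10)*(-3817) = (4 - 10)*(-3817) = -6*(-3817) = 22902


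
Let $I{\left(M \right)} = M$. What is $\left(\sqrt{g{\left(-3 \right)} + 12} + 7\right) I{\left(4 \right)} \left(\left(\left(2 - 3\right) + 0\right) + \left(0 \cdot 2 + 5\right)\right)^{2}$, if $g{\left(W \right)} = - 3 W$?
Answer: $448 + 64 \sqrt{21} \approx 741.29$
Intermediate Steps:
$\left(\sqrt{g{\left(-3 \right)} + 12} + 7\right) I{\left(4 \right)} \left(\left(\left(2 - 3\right) + 0\right) + \left(0 \cdot 2 + 5\right)\right)^{2} = \left(\sqrt{\left(-3\right) \left(-3\right) + 12} + 7\right) 4 \left(\left(\left(2 - 3\right) + 0\right) + \left(0 \cdot 2 + 5\right)\right)^{2} = \left(\sqrt{9 + 12} + 7\right) 4 \left(\left(-1 + 0\right) + \left(0 + 5\right)\right)^{2} = \left(\sqrt{21} + 7\right) 4 \left(-1 + 5\right)^{2} = \left(7 + \sqrt{21}\right) 4 \cdot 4^{2} = \left(7 + \sqrt{21}\right) 4 \cdot 16 = \left(7 + \sqrt{21}\right) 64 = 448 + 64 \sqrt{21}$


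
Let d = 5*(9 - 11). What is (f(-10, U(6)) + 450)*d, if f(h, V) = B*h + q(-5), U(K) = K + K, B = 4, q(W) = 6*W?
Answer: -3800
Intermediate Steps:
U(K) = 2*K
d = -10 (d = 5*(-2) = -10)
f(h, V) = -30 + 4*h (f(h, V) = 4*h + 6*(-5) = 4*h - 30 = -30 + 4*h)
(f(-10, U(6)) + 450)*d = ((-30 + 4*(-10)) + 450)*(-10) = ((-30 - 40) + 450)*(-10) = (-70 + 450)*(-10) = 380*(-10) = -3800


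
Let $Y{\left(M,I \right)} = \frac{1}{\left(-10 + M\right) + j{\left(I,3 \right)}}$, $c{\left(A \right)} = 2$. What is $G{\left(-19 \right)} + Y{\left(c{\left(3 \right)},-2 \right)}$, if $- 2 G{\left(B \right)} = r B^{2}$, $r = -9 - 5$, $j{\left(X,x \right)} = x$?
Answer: $\frac{12634}{5} \approx 2526.8$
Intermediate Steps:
$Y{\left(M,I \right)} = \frac{1}{-7 + M}$ ($Y{\left(M,I \right)} = \frac{1}{\left(-10 + M\right) + 3} = \frac{1}{-7 + M}$)
$r = -14$ ($r = -9 - 5 = -14$)
$G{\left(B \right)} = 7 B^{2}$ ($G{\left(B \right)} = - \frac{\left(-14\right) B^{2}}{2} = 7 B^{2}$)
$G{\left(-19 \right)} + Y{\left(c{\left(3 \right)},-2 \right)} = 7 \left(-19\right)^{2} + \frac{1}{-7 + 2} = 7 \cdot 361 + \frac{1}{-5} = 2527 - \frac{1}{5} = \frac{12634}{5}$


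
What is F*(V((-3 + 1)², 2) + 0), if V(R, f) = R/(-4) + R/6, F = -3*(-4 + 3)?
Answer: -1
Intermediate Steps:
F = 3 (F = -3*(-1) = 3)
V(R, f) = -R/12 (V(R, f) = R*(-¼) + R*(⅙) = -R/4 + R/6 = -R/12)
F*(V((-3 + 1)², 2) + 0) = 3*(-(-3 + 1)²/12 + 0) = 3*(-1/12*(-2)² + 0) = 3*(-1/12*4 + 0) = 3*(-⅓ + 0) = 3*(-⅓) = -1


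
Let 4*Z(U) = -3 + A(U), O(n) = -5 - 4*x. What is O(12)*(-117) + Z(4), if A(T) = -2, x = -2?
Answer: -1409/4 ≈ -352.25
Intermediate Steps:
O(n) = 3 (O(n) = -5 - 4*(-2) = -5 + 8 = 3)
Z(U) = -5/4 (Z(U) = (-3 - 2)/4 = (1/4)*(-5) = -5/4)
O(12)*(-117) + Z(4) = 3*(-117) - 5/4 = -351 - 5/4 = -1409/4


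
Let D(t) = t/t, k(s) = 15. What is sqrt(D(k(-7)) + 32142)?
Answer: sqrt(32143) ≈ 179.28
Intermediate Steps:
D(t) = 1
sqrt(D(k(-7)) + 32142) = sqrt(1 + 32142) = sqrt(32143)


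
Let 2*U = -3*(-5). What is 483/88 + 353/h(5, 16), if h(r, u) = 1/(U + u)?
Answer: 730487/88 ≈ 8301.0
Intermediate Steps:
U = 15/2 (U = (-3*(-5))/2 = (1/2)*15 = 15/2 ≈ 7.5000)
h(r, u) = 1/(15/2 + u)
483/88 + 353/h(5, 16) = 483/88 + 353/((2/(15 + 2*16))) = 483*(1/88) + 353/((2/(15 + 32))) = 483/88 + 353/((2/47)) = 483/88 + 353/((2*(1/47))) = 483/88 + 353/(2/47) = 483/88 + 353*(47/2) = 483/88 + 16591/2 = 730487/88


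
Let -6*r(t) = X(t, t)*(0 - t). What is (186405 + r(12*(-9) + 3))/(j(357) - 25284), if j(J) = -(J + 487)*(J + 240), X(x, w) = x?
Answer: -125495/352768 ≈ -0.35574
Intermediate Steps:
j(J) = -(240 + J)*(487 + J) (j(J) = -(487 + J)*(240 + J) = -(240 + J)*(487 + J))
r(t) = t**2/6 (r(t) = -t*(0 - t)/6 = -t*(-t)/6 = -(-1)*t**2/6 = t**2/6)
(186405 + r(12*(-9) + 3))/(j(357) - 25284) = (186405 + (12*(-9) + 3)**2/6)/((-116880 - 1*357**2 - 727*357) - 25284) = (186405 + (-108 + 3)**2/6)/((-116880 - 1*127449 - 259539) - 25284) = (186405 + (1/6)*(-105)**2)/((-116880 - 127449 - 259539) - 25284) = (186405 + (1/6)*11025)/(-503868 - 25284) = (186405 + 3675/2)/(-529152) = (376485/2)*(-1/529152) = -125495/352768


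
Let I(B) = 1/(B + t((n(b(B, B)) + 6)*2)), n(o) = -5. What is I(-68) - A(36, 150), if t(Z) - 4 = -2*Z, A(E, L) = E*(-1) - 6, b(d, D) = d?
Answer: 2855/68 ≈ 41.985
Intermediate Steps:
A(E, L) = -6 - E (A(E, L) = -E - 6 = -6 - E)
t(Z) = 4 - 2*Z
I(B) = 1/B (I(B) = 1/(B + (4 - 2*(-5 + 6)*2)) = 1/(B + (4 - 2*2)) = 1/(B + (4 - 4)) = 1/(B + 0) = 1/B)
I(-68) - A(36, 150) = 1/(-68) - (-6 - 1*36) = -1/68 - (-6 - 36) = -1/68 - 1*(-42) = -1/68 + 42 = 2855/68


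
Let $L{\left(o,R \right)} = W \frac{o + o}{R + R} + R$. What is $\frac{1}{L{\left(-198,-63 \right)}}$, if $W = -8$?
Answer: $- \frac{7}{617} \approx -0.011345$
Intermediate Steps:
$L{\left(o,R \right)} = R - \frac{8 o}{R}$ ($L{\left(o,R \right)} = - 8 \frac{o + o}{R + R} + R = - 8 \frac{2 o}{2 R} + R = - 8 \cdot 2 o \frac{1}{2 R} + R = - 8 \frac{o}{R} + R = - \frac{8 o}{R} + R = R - \frac{8 o}{R}$)
$\frac{1}{L{\left(-198,-63 \right)}} = \frac{1}{-63 - - \frac{1584}{-63}} = \frac{1}{-63 - \left(-1584\right) \left(- \frac{1}{63}\right)} = \frac{1}{-63 - \frac{176}{7}} = \frac{1}{- \frac{617}{7}} = - \frac{7}{617}$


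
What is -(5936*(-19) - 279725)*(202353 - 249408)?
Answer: -18469510995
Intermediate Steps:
-(5936*(-19) - 279725)*(202353 - 249408) = -(-112784 - 279725)*(-47055) = -(-392509)*(-47055) = -1*18469510995 = -18469510995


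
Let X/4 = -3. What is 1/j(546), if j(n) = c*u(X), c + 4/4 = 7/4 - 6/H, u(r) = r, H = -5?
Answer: -5/117 ≈ -0.042735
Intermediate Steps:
X = -12 (X = 4*(-3) = -12)
c = 39/20 (c = -1 + (7/4 - 6/(-5)) = -1 + (7*(¼) - 6*(-⅕)) = -1 + (7/4 + 6/5) = -1 + 59/20 = 39/20 ≈ 1.9500)
j(n) = -117/5 (j(n) = (39/20)*(-12) = -117/5)
1/j(546) = 1/(-117/5) = -5/117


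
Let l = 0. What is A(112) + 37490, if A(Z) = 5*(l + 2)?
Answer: 37500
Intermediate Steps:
A(Z) = 10 (A(Z) = 5*(0 + 2) = 5*2 = 10)
A(112) + 37490 = 10 + 37490 = 37500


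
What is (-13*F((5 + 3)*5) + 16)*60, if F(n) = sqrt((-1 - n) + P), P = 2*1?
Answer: 960 - 780*I*sqrt(39) ≈ 960.0 - 4871.1*I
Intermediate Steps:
P = 2
F(n) = sqrt(1 - n) (F(n) = sqrt((-1 - n) + 2) = sqrt(1 - n))
(-13*F((5 + 3)*5) + 16)*60 = (-13*sqrt(1 - (5 + 3)*5) + 16)*60 = (-13*sqrt(1 - 8*5) + 16)*60 = (-13*sqrt(1 - 1*40) + 16)*60 = (-13*sqrt(1 - 40) + 16)*60 = (-13*I*sqrt(39) + 16)*60 = (16 - 13*I*sqrt(39))*60 = 960 - 780*I*sqrt(39)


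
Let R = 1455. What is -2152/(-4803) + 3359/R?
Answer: 2140493/776485 ≈ 2.7566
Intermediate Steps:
-2152/(-4803) + 3359/R = -2152/(-4803) + 3359/1455 = -2152*(-1/4803) + 3359*(1/1455) = 2152/4803 + 3359/1455 = 2140493/776485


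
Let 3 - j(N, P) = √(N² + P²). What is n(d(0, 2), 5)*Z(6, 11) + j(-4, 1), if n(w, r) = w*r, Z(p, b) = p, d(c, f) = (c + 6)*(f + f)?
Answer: 723 - √17 ≈ 718.88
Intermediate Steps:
d(c, f) = 2*f*(6 + c) (d(c, f) = (6 + c)*(2*f) = 2*f*(6 + c))
j(N, P) = 3 - √(N² + P²)
n(w, r) = r*w
n(d(0, 2), 5)*Z(6, 11) + j(-4, 1) = (5*(2*2*(6 + 0)))*6 + (3 - √((-4)² + 1²)) = (5*(2*2*6))*6 + (3 - √(16 + 1)) = (5*24)*6 + (3 - √17) = 120*6 + (3 - √17) = 720 + (3 - √17) = 723 - √17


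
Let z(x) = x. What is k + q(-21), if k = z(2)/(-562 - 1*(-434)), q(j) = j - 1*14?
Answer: -2241/64 ≈ -35.016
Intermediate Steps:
q(j) = -14 + j (q(j) = j - 14 = -14 + j)
k = -1/64 (k = 2/(-562 - 1*(-434)) = 2/(-562 + 434) = 2/(-128) = 2*(-1/128) = -1/64 ≈ -0.015625)
k + q(-21) = -1/64 + (-14 - 21) = -1/64 - 35 = -2241/64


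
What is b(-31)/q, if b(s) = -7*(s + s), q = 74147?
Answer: 434/74147 ≈ 0.0058532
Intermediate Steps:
b(s) = -14*s
b(-31)/q = -14*(-31)/74147 = 434*(1/74147) = 434/74147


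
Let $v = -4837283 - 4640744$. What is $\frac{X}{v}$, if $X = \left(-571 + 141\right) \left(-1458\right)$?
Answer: $- \frac{626940}{9478027} \approx -0.066147$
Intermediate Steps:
$X = 626940$ ($X = \left(-430\right) \left(-1458\right) = 626940$)
$v = -9478027$ ($v = -4837283 - 4640744 = -9478027$)
$\frac{X}{v} = \frac{626940}{-9478027} = 626940 \left(- \frac{1}{9478027}\right) = - \frac{626940}{9478027}$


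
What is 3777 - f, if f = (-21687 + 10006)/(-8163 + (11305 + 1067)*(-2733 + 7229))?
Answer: 210062961854/55616349 ≈ 3777.0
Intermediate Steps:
f = -11681/55616349 (f = -11681/(-8163 + 12372*4496) = -11681/(-8163 + 55624512) = -11681/55616349 ≈ -0.00021003)
3777 - f = 3777 - 1*(-11681/55616349) = 3777 + 11681/55616349 = 210062961854/55616349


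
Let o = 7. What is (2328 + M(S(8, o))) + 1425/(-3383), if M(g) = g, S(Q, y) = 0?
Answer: 7874199/3383 ≈ 2327.6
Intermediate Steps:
(2328 + M(S(8, o))) + 1425/(-3383) = (2328 + 0) + 1425/(-3383) = 2328 + 1425*(-1/3383) = 2328 - 1425/3383 = 7874199/3383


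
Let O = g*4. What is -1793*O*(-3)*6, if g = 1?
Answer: 129096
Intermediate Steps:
O = 4 (O = 1*4 = 4)
-1793*O*(-3)*6 = -1793*4*(-3)*6 = -(-21516)*6 = -1793*(-72) = 129096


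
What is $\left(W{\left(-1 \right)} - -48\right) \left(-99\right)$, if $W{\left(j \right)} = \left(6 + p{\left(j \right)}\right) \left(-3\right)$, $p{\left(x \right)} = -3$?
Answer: $-3861$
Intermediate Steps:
$W{\left(j \right)} = -9$ ($W{\left(j \right)} = \left(6 - 3\right) \left(-3\right) = 3 \left(-3\right) = -9$)
$\left(W{\left(-1 \right)} - -48\right) \left(-99\right) = \left(-9 - -48\right) \left(-99\right) = \left(-9 + \left(-16 + 64\right)\right) \left(-99\right) = \left(-9 + 48\right) \left(-99\right) = 39 \left(-99\right) = -3861$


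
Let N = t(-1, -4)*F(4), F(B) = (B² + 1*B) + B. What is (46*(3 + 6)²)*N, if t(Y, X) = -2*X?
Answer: 715392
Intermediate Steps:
F(B) = B² + 2*B (F(B) = (B² + B) + B = (B + B²) + B = B² + 2*B)
N = 192 (N = (-2*(-4))*(4*(2 + 4)) = 8*(4*6) = 8*24 = 192)
(46*(3 + 6)²)*N = (46*(3 + 6)²)*192 = (46*9²)*192 = (46*81)*192 = 3726*192 = 715392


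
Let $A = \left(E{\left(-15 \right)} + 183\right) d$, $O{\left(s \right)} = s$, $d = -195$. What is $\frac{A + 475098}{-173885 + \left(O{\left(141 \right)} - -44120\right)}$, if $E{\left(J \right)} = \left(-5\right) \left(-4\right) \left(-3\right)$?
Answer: $- \frac{150371}{43208} \approx -3.4802$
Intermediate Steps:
$E{\left(J \right)} = -60$ ($E{\left(J \right)} = 20 \left(-3\right) = -60$)
$A = -23985$ ($A = \left(-60 + 183\right) \left(-195\right) = 123 \left(-195\right) = -23985$)
$\frac{A + 475098}{-173885 + \left(O{\left(141 \right)} - -44120\right)} = \frac{-23985 + 475098}{-173885 + \left(141 - -44120\right)} = \frac{451113}{-173885 + \left(141 + 44120\right)} = \frac{451113}{-173885 + 44261} = \frac{451113}{-129624} = 451113 \left(- \frac{1}{129624}\right) = - \frac{150371}{43208}$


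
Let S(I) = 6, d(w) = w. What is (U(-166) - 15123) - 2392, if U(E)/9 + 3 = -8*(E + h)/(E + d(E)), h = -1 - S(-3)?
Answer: -1459100/83 ≈ -17580.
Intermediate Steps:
h = -7 (h = -1 - 1*6 = -1 - 6 = -7)
U(E) = -27 - 36*(-7 + E)/E (U(E) = -27 + 9*(-8*(E - 7)/(E + E)) = -27 + 9*(-8*(-7 + E)/(2*E)) = -27 + 9*(-8*(-7 + E)*1/(2*E)) = -27 + 9*(-4*(-7 + E)/E) = -27 - 36*(-7 + E)/E)
(U(-166) - 15123) - 2392 = ((-63 + 252/(-166)) - 15123) - 2392 = ((-63 + 252*(-1/166)) - 15123) - 2392 = ((-63 - 126/83) - 15123) - 2392 = (-5355/83 - 15123) - 2392 = -1260564/83 - 2392 = -1459100/83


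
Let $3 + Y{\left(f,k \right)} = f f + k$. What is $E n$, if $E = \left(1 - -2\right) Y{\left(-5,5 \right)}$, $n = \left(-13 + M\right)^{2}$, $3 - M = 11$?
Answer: $35721$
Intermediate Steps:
$M = -8$ ($M = 3 - 11 = -8$)
$Y{\left(f,k \right)} = -3 + k + f^{2}$ ($Y{\left(f,k \right)} = -3 + \left(f f + k\right) = -3 + \left(f^{2} + k\right) = -3 + \left(k + f^{2}\right) = -3 + k + f^{2}$)
$n = 441$ ($n = \left(-13 - 8\right)^{2} = \left(-21\right)^{2} = 441$)
$E = 81$ ($E = \left(1 - -2\right) \left(-3 + 5 + \left(-5\right)^{2}\right) = \left(1 + 2\right) \left(-3 + 5 + 25\right) = 3 \cdot 27 = 81$)
$E n = 81 \cdot 441 = 35721$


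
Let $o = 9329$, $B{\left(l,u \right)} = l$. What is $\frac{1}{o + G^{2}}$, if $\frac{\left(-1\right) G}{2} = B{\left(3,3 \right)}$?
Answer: $\frac{1}{9365} \approx 0.00010678$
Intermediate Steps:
$G = -6$ ($G = \left(-2\right) 3 = -6$)
$\frac{1}{o + G^{2}} = \frac{1}{9329 + \left(-6\right)^{2}} = \frac{1}{9329 + 36} = \frac{1}{9365}$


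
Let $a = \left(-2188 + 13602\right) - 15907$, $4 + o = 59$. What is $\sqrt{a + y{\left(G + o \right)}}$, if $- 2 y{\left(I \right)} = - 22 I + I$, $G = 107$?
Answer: $2 i \sqrt{698} \approx 52.839 i$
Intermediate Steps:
$o = 55$ ($o = -4 + 59 = 55$)
$y{\left(I \right)} = \frac{21 I}{2}$ ($y{\left(I \right)} = - \frac{- 22 I + I}{2} = - \frac{\left(-21\right) I}{2} = \frac{21 I}{2}$)
$a = -4493$ ($a = 11414 - 15907 = -4493$)
$\sqrt{a + y{\left(G + o \right)}} = \sqrt{-4493 + \frac{21 \left(107 + 55\right)}{2}} = \sqrt{-4493 + \frac{21}{2} \cdot 162} = \sqrt{-4493 + 1701} = \sqrt{-2792} = 2 i \sqrt{698}$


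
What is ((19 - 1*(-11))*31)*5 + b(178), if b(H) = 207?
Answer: 4857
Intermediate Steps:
((19 - 1*(-11))*31)*5 + b(178) = ((19 - 1*(-11))*31)*5 + 207 = ((19 + 11)*31)*5 + 207 = (30*31)*5 + 207 = 930*5 + 207 = 4650 + 207 = 4857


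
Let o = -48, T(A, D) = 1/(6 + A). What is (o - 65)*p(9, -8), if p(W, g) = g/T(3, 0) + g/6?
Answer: 24860/3 ≈ 8286.7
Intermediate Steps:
p(W, g) = 55*g/6 (p(W, g) = g/(1/(6 + 3)) + g/6 = g/(1/9) + g*(⅙) = g/(⅑) + g/6 = g*9 + g/6 = 9*g + g/6 = 55*g/6)
(o - 65)*p(9, -8) = (-48 - 65)*((55/6)*(-8)) = -113*(-220/3) = 24860/3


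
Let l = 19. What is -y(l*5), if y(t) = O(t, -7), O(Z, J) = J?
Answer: 7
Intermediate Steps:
y(t) = -7
-y(l*5) = -1*(-7) = 7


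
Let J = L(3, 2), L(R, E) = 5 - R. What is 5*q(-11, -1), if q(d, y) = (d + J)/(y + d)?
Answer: 15/4 ≈ 3.7500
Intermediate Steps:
J = 2 (J = 5 - 1*3 = 5 - 3 = 2)
q(d, y) = (2 + d)/(d + y) (q(d, y) = (d + 2)/(y + d) = (2 + d)/(d + y))
5*q(-11, -1) = 5*((2 - 11)/(-11 - 1)) = 5*(-9/(-12)) = 5*(-1/12*(-9)) = 5*(¾) = 15/4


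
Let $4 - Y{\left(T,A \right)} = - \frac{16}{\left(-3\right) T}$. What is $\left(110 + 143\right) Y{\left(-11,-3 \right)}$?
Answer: $\frac{3404}{3} \approx 1134.7$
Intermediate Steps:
$Y{\left(T,A \right)} = 4 - \frac{16}{3 T}$ ($Y{\left(T,A \right)} = 4 - - \frac{16}{\left(-3\right) T} = 4 - - 16 \left(- \frac{1}{3 T}\right) = 4 - \frac{16}{3 T}$)
$\left(110 + 143\right) Y{\left(-11,-3 \right)} = \left(110 + 143\right) \left(4 - \frac{16}{3 \left(-11\right)}\right) = 253 \left(4 - - \frac{16}{33}\right) = 253 \left(4 + \frac{16}{33}\right) = 253 \cdot \frac{148}{33} = \frac{3404}{3}$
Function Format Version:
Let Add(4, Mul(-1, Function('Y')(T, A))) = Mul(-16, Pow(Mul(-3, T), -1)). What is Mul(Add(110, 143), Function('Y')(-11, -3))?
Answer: Rational(3404, 3) ≈ 1134.7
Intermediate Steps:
Function('Y')(T, A) = Add(4, Mul(Rational(-16, 3), Pow(T, -1))) (Function('Y')(T, A) = Add(4, Mul(-1, Mul(-16, Pow(Mul(-3, T), -1)))) = Add(4, Mul(-1, Mul(-16, Mul(Rational(-1, 3), Pow(T, -1))))) = Add(4, Mul(-1, Mul(Rational(16, 3), Pow(T, -1)))) = Add(4, Mul(Rational(-16, 3), Pow(T, -1))))
Mul(Add(110, 143), Function('Y')(-11, -3)) = Mul(Add(110, 143), Add(4, Mul(Rational(-16, 3), Pow(-11, -1)))) = Mul(253, Add(4, Mul(Rational(-16, 3), Rational(-1, 11)))) = Mul(253, Add(4, Rational(16, 33))) = Mul(253, Rational(148, 33)) = Rational(3404, 3)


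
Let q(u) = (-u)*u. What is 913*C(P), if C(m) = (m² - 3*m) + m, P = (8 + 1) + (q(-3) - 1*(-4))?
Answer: 7304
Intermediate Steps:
q(u) = -u²
P = 4 (P = (8 + 1) + (-1*(-3)² - 1*(-4)) = 9 + (-1*9 + 4) = 9 + (-9 + 4) = 9 - 5 = 4)
C(m) = m² - 2*m
913*C(P) = 913*(4*(-2 + 4)) = 913*(4*2) = 913*8 = 7304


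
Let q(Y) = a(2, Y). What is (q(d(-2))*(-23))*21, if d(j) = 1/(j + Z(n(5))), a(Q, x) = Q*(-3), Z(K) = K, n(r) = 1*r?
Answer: 2898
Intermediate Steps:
n(r) = r
a(Q, x) = -3*Q
d(j) = 1/(5 + j) (d(j) = 1/(j + 5) = 1/(5 + j))
q(Y) = -6 (q(Y) = -3*2 = -6)
(q(d(-2))*(-23))*21 = -6*(-23)*21 = 138*21 = 2898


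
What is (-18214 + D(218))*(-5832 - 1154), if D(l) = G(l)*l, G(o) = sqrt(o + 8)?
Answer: 127243004 - 1522948*sqrt(226) ≈ 1.0435e+8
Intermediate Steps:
G(o) = sqrt(8 + o)
D(l) = l*sqrt(8 + l) (D(l) = sqrt(8 + l)*l = l*sqrt(8 + l))
(-18214 + D(218))*(-5832 - 1154) = (-18214 + 218*sqrt(8 + 218))*(-5832 - 1154) = (-18214 + 218*sqrt(226))*(-6986) = 127243004 - 1522948*sqrt(226)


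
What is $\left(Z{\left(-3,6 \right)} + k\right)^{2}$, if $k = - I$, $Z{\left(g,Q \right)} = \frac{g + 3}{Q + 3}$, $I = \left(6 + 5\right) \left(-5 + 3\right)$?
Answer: $484$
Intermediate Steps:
$I = -22$ ($I = 11 \left(-2\right) = -22$)
$Z{\left(g,Q \right)} = \frac{3 + g}{3 + Q}$
$k = 22$ ($k = \left(-1\right) \left(-22\right) = 22$)
$\left(Z{\left(-3,6 \right)} + k\right)^{2} = \left(\frac{3 - 3}{3 + 6} + 22\right)^{2} = \left(\frac{1}{9} \cdot 0 + 22\right)^{2} = \left(0 + 22\right)^{2} = 22^{2} = 484$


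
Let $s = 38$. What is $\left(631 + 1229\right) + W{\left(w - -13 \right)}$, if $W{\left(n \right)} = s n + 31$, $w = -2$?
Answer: $2309$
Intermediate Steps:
$W{\left(n \right)} = 31 + 38 n$ ($W{\left(n \right)} = 38 n + 31 = 31 + 38 n$)
$\left(631 + 1229\right) + W{\left(w - -13 \right)} = \left(631 + 1229\right) + \left(31 + 38 \left(-2 - -13\right)\right) = 1860 + \left(31 + 38 \left(-2 + 13\right)\right) = 1860 + \left(31 + 38 \cdot 11\right) = 1860 + \left(31 + 418\right) = 1860 + 449 = 2309$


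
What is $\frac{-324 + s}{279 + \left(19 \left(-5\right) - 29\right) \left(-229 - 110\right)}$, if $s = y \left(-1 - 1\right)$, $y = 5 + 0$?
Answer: $- \frac{334}{42315} \approx -0.0078932$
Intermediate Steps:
$y = 5$
$s = -10$ ($s = 5 \left(-1 - 1\right) = 5 \left(-2\right) = -10$)
$\frac{-324 + s}{279 + \left(19 \left(-5\right) - 29\right) \left(-229 - 110\right)} = \frac{-324 - 10}{279 + \left(19 \left(-5\right) - 29\right) \left(-229 - 110\right)} = - \frac{334}{279 + \left(-95 - 29\right) \left(-339\right)} = - \frac{334}{279 - -42036} = - \frac{334}{279 + 42036} = - \frac{334}{42315}$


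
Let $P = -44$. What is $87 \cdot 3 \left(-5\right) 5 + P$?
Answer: $-6569$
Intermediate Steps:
$87 \cdot 3 \left(-5\right) 5 + P = 87 \cdot 3 \left(-5\right) 5 - 44 = 87 \left(\left(-15\right) 5\right) - 44 = 87 \left(-75\right) - 44 = -6525 - 44 = -6569$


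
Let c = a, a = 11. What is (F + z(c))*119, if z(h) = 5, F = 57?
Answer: 7378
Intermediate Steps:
c = 11
(F + z(c))*119 = (57 + 5)*119 = 62*119 = 7378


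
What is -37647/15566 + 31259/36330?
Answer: -220284479/141378195 ≈ -1.5581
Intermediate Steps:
-37647/15566 + 31259/36330 = -220284479/141378195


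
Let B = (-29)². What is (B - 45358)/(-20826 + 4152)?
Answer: 14839/5558 ≈ 2.6698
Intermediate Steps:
B = 841
(B - 45358)/(-20826 + 4152) = (841 - 45358)/(-20826 + 4152) = -44517/(-16674) = -44517*(-1/16674) = 14839/5558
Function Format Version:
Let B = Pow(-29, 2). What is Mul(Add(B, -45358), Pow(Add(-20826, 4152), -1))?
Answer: Rational(14839, 5558) ≈ 2.6698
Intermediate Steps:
B = 841
Mul(Add(B, -45358), Pow(Add(-20826, 4152), -1)) = Mul(Add(841, -45358), Pow(Add(-20826, 4152), -1)) = Mul(-44517, Pow(-16674, -1)) = Mul(-44517, Rational(-1, 16674)) = Rational(14839, 5558)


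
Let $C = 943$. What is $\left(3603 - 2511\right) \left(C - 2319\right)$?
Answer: $-1502592$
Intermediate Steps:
$\left(3603 - 2511\right) \left(C - 2319\right) = \left(3603 - 2511\right) \left(943 - 2319\right) = 1092 \left(-1376\right) = -1502592$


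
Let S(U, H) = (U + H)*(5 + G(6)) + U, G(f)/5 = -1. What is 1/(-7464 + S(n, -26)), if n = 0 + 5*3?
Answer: -1/7449 ≈ -0.00013425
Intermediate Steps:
G(f) = -5 (G(f) = 5*(-1) = -5)
n = 15 (n = 0 + 15 = 15)
S(U, H) = U (S(U, H) = (U + H)*(5 - 5) + U = (H + U)*0 + U = 0 + U = U)
1/(-7464 + S(n, -26)) = 1/(-7464 + 15) = 1/(-7449) = -1/7449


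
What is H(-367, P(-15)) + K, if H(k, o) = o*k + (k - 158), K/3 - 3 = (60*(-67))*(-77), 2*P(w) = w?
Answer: 1861713/2 ≈ 9.3086e+5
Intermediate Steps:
P(w) = w/2
K = 928629 (K = 9 + 3*((60*(-67))*(-77)) = 9 + 3*(-4020*(-77)) = 9 + 3*309540 = 9 + 928620 = 928629)
H(k, o) = -158 + k + k*o (H(k, o) = k*o + (-158 + k) = -158 + k + k*o)
H(-367, P(-15)) + K = (-158 - 367 - 367*(-15)/2) + 928629 = (-158 - 367 - 367*(-15/2)) + 928629 = (-158 - 367 + 5505/2) + 928629 = 4455/2 + 928629 = 1861713/2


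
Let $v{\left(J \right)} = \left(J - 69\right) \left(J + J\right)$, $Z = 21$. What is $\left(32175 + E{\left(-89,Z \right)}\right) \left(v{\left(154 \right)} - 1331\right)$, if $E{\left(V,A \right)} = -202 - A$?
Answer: $793975248$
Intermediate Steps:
$v{\left(J \right)} = 2 J \left(-69 + J\right)$ ($v{\left(J \right)} = \left(-69 + J\right) 2 J = 2 J \left(-69 + J\right)$)
$\left(32175 + E{\left(-89,Z \right)}\right) \left(v{\left(154 \right)} - 1331\right) = \left(32175 - 223\right) \left(2 \cdot 154 \left(-69 + 154\right) - 1331\right) = \left(32175 - 223\right) \left(2 \cdot 154 \cdot 85 - 1331\right) = \left(32175 - 223\right) \left(26180 - 1331\right) = 31952 \cdot 24849 = 793975248$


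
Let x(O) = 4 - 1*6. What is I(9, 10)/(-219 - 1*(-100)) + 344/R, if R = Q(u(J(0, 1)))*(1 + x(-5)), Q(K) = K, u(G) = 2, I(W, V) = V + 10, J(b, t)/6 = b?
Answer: -20488/119 ≈ -172.17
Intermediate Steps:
J(b, t) = 6*b
I(W, V) = 10 + V
x(O) = -2 (x(O) = 4 - 6 = -2)
R = -2 (R = 2*(1 - 2) = 2*(-1) = -2)
I(9, 10)/(-219 - 1*(-100)) + 344/R = (10 + 10)/(-219 - 1*(-100)) + 344/(-2) = 20/(-219 + 100) + 344*(-½) = 20/(-119) - 172 = 20*(-1/119) - 172 = -20/119 - 172 = -20488/119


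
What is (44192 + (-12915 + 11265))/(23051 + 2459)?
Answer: 21271/12755 ≈ 1.6677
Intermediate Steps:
(44192 + (-12915 + 11265))/(23051 + 2459) = (44192 - 1650)/25510 = 42542*(1/25510) = 21271/12755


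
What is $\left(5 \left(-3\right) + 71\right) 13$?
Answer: $728$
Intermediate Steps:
$\left(5 \left(-3\right) + 71\right) 13 = \left(-15 + 71\right) 13 = 56 \cdot 13 = 728$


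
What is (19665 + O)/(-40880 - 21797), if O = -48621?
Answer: 28956/62677 ≈ 0.46199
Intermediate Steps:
(19665 + O)/(-40880 - 21797) = (19665 - 48621)/(-40880 - 21797) = -28956/(-62677) = -28956*(-1/62677) = 28956/62677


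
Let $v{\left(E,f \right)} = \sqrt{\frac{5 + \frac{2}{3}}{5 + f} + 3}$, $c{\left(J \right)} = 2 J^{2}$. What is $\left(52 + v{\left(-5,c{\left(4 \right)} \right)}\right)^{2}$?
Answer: $\frac{300494}{111} + \frac{520 \sqrt{1554}}{111} \approx 2891.8$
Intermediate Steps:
$v{\left(E,f \right)} = \sqrt{3 + \frac{17}{3 \left(5 + f\right)}}$ ($v{\left(E,f \right)} = \sqrt{\frac{5 + 2 \cdot \frac{1}{3}}{5 + f} + 3} = \sqrt{\frac{5 + \frac{2}{3}}{5 + f} + 3} = \sqrt{\frac{17}{3 \left(5 + f\right)} + 3} = \sqrt{3 + \frac{17}{3 \left(5 + f\right)}}$)
$\left(52 + v{\left(-5,c{\left(4 \right)} \right)}\right)^{2} = \left(52 + \frac{\sqrt{3} \sqrt{\frac{62 + 9 \cdot 2 \cdot 4^{2}}{5 + 2 \cdot 4^{2}}}}{3}\right)^{2} = \left(52 + \frac{\sqrt{3} \sqrt{\frac{62 + 9 \cdot 2 \cdot 16}{5 + 2 \cdot 16}}}{3}\right)^{2} = \left(52 + \frac{\sqrt{3} \sqrt{\frac{62 + 9 \cdot 32}{5 + 32}}}{3}\right)^{2} = \left(52 + \frac{\sqrt{3} \sqrt{\frac{62 + 288}{37}}}{3}\right)^{2} = \left(52 + \frac{\sqrt{3} \sqrt{\frac{1}{37} \cdot 350}}{3}\right)^{2} = \left(52 + \frac{\sqrt{3} \sqrt{\frac{350}{37}}}{3}\right)^{2} = \left(52 + \frac{\sqrt{3} \frac{5 \sqrt{518}}{37}}{3}\right)^{2} = \left(52 + \frac{5 \sqrt{1554}}{111}\right)^{2}$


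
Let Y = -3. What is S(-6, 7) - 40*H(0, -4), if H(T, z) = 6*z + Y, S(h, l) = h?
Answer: 1074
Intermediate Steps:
H(T, z) = -3 + 6*z (H(T, z) = 6*z - 3 = -3 + 6*z)
S(-6, 7) - 40*H(0, -4) = -6 - 40*(-3 + 6*(-4)) = -6 - 40*(-3 - 24) = -6 - 40*(-27) = -6 + 1080 = 1074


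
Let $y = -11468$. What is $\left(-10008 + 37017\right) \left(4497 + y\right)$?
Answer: $-188279739$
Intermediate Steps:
$\left(-10008 + 37017\right) \left(4497 + y\right) = \left(-10008 + 37017\right) \left(4497 - 11468\right) = 27009 \left(-6971\right) = -188279739$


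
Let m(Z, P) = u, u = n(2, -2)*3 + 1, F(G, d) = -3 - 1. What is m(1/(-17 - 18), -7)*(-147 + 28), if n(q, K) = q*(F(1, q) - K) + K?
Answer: 2023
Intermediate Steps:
F(G, d) = -4
n(q, K) = K + q*(-4 - K) (n(q, K) = q*(-4 - K) + K = K + q*(-4 - K))
u = -17 (u = (-2 - 4*2 - 1*(-2)*2)*3 + 1 = (-2 - 8 + 4)*3 + 1 = -6*3 + 1 = -18 + 1 = -17)
m(Z, P) = -17
m(1/(-17 - 18), -7)*(-147 + 28) = -17*(-147 + 28) = -17*(-119) = 2023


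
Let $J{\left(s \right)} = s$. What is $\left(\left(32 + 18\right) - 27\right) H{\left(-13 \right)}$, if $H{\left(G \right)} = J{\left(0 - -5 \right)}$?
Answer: $115$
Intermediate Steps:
$H{\left(G \right)} = 5$ ($H{\left(G \right)} = 0 - -5 = 0 + 5 = 5$)
$\left(\left(32 + 18\right) - 27\right) H{\left(-13 \right)} = \left(\left(32 + 18\right) - 27\right) 5 = \left(50 - 27\right) 5 = 23 \cdot 5 = 115$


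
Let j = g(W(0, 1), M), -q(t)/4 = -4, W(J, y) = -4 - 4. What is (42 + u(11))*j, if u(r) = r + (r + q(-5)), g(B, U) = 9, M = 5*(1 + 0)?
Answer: 720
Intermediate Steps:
W(J, y) = -8
q(t) = 16 (q(t) = -4*(-4) = 16)
M = 5 (M = 5*1 = 5)
u(r) = 16 + 2*r (u(r) = r + (r + 16) = r + (16 + r) = 16 + 2*r)
j = 9
(42 + u(11))*j = (42 + (16 + 2*11))*9 = (42 + (16 + 22))*9 = (42 + 38)*9 = 80*9 = 720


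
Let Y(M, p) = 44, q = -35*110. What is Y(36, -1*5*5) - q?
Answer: 3894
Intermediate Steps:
q = -3850
Y(36, -1*5*5) - q = 44 - 1*(-3850) = 44 + 3850 = 3894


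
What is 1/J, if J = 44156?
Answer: 1/44156 ≈ 2.2647e-5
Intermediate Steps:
1/J = 1/44156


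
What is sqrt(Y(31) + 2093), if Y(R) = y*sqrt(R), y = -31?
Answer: sqrt(2093 - 31*sqrt(31)) ≈ 43.822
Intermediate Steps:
Y(R) = -31*sqrt(R)
sqrt(Y(31) + 2093) = sqrt(-31*sqrt(31) + 2093) = sqrt(2093 - 31*sqrt(31))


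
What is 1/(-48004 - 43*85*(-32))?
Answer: 1/68956 ≈ 1.4502e-5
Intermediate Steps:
1/(-48004 - 43*85*(-32)) = 1/(-48004 - 3655*(-32)) = 1/(-48004 + 116960) = 1/68956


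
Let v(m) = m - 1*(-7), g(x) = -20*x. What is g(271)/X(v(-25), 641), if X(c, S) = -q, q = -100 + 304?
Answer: 1355/51 ≈ 26.569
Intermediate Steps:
v(m) = 7 + m (v(m) = m + 7 = 7 + m)
q = 204
X(c, S) = -204 (X(c, S) = -1*204 = -204)
g(271)/X(v(-25), 641) = -20*271/(-204) = -5420*(-1/204) = 1355/51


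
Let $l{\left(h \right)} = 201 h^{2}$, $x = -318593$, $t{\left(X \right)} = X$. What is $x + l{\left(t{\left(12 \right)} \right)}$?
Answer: $-289649$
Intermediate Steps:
$x + l{\left(t{\left(12 \right)} \right)} = -318593 + 201 \cdot 12^{2} = -318593 + 201 \cdot 144 = -318593 + 28944 = -289649$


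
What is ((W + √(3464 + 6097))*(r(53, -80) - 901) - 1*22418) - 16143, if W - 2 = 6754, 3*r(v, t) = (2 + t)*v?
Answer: -15435485 - 2279*√9561 ≈ -1.5658e+7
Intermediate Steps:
r(v, t) = v*(2 + t)/3 (r(v, t) = ((2 + t)*v)/3 = (v*(2 + t))/3 = v*(2 + t)/3)
W = 6756 (W = 2 + 6754 = 6756)
((W + √(3464 + 6097))*(r(53, -80) - 901) - 1*22418) - 16143 = ((6756 + √(3464 + 6097))*((⅓)*53*(2 - 80) - 901) - 1*22418) - 16143 = ((6756 + √9561)*((⅓)*53*(-78) - 901) - 22418) - 16143 = ((6756 + √9561)*(-1378 - 901) - 22418) - 16143 = ((6756 + √9561)*(-2279) - 22418) - 16143 = ((-15396924 - 2279*√9561) - 22418) - 16143 = (-15419342 - 2279*√9561) - 16143 = -15435485 - 2279*√9561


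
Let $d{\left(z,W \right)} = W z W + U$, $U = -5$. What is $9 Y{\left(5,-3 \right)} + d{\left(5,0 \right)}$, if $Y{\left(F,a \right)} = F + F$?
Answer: $85$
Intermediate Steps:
$Y{\left(F,a \right)} = 2 F$
$d{\left(z,W \right)} = -5 + z W^{2}$ ($d{\left(z,W \right)} = W z W - 5 = z W^{2} - 5 = -5 + z W^{2}$)
$9 Y{\left(5,-3 \right)} + d{\left(5,0 \right)} = 9 \cdot 2 \cdot 5 - \left(5 - 5 \cdot 0^{2}\right) = 9 \cdot 10 + \left(-5 + 5 \cdot 0\right) = 90 + \left(-5 + 0\right) = 90 - 5 = 85$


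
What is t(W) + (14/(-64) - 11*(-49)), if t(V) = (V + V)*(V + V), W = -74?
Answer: 718169/32 ≈ 22443.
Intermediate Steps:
t(V) = 4*V**2 (t(V) = (2*V)*(2*V) = 4*V**2)
t(W) + (14/(-64) - 11*(-49)) = 4*(-74)**2 + (14/(-64) - 11*(-49)) = 4*5476 + (14*(-1/64) + 539) = 21904 + (-7/32 + 539) = 21904 + 17241/32 = 718169/32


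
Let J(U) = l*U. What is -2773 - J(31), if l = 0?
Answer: -2773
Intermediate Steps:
J(U) = 0 (J(U) = 0*U = 0)
-2773 - J(31) = -2773 - 1*0 = -2773 + 0 = -2773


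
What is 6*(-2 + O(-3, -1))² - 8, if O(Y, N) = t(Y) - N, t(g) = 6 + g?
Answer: 16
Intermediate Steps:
O(Y, N) = 6 + Y - N (O(Y, N) = (6 + Y) - N = 6 + Y - N)
6*(-2 + O(-3, -1))² - 8 = 6*(-2 + (6 - 3 - 1*(-1)))² - 8 = 6*(-2 + (6 - 3 + 1))² - 8 = 6*(-2 + 4)² - 8 = 6*2² - 8 = 6*4 - 8 = 24 - 8 = 16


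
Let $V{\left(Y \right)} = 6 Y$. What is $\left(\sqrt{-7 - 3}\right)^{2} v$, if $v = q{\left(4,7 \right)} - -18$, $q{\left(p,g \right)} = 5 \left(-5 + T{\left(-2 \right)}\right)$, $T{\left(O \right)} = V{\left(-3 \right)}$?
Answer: $970$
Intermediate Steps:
$T{\left(O \right)} = -18$ ($T{\left(O \right)} = 6 \left(-3\right) = -18$)
$q{\left(p,g \right)} = -115$ ($q{\left(p,g \right)} = 5 \left(-5 - 18\right) = 5 \left(-23\right) = -115$)
$v = -97$ ($v = -115 - -18 = -115 + 18 = -97$)
$\left(\sqrt{-7 - 3}\right)^{2} v = \left(\sqrt{-7 - 3}\right)^{2} \left(-97\right) = \left(\sqrt{-10}\right)^{2} \left(-97\right) = \left(i \sqrt{10}\right)^{2} \left(-97\right) = \left(-10\right) \left(-97\right) = 970$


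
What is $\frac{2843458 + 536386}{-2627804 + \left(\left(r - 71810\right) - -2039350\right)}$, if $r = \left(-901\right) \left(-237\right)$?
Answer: $- \frac{3379844}{446727} \approx -7.5658$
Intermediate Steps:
$r = 213537$
$\frac{2843458 + 536386}{-2627804 + \left(\left(r - 71810\right) - -2039350\right)} = \frac{2843458 + 536386}{-2627804 + \left(\left(213537 - 71810\right) - -2039350\right)} = \frac{3379844}{-2627804 + \left(\left(213537 - 71810\right) + 2039350\right)} = \frac{3379844}{-2627804 + \left(141727 + 2039350\right)} = \frac{3379844}{-2627804 + 2181077} = \frac{3379844}{-446727} = 3379844 \left(- \frac{1}{446727}\right) = - \frac{3379844}{446727}$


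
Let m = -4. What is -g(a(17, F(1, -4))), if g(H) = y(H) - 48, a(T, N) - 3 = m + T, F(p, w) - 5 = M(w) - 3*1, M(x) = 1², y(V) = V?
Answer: 32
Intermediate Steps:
M(x) = 1
F(p, w) = 3 (F(p, w) = 5 + (1 - 3*1) = 5 + (1 - 3) = 5 - 2 = 3)
a(T, N) = -1 + T (a(T, N) = 3 + (-4 + T) = -1 + T)
g(H) = -48 + H (g(H) = H - 48 = -48 + H)
-g(a(17, F(1, -4))) = -(-48 + (-1 + 17)) = -(-48 + 16) = -1*(-32) = 32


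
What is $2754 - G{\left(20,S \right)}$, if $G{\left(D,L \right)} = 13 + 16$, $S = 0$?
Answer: $2725$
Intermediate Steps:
$G{\left(D,L \right)} = 29$
$2754 - G{\left(20,S \right)} = 2754 - 29 = 2725$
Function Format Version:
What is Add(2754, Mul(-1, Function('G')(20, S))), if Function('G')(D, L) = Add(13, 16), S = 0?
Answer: 2725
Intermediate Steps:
Function('G')(D, L) = 29
Add(2754, Mul(-1, Function('G')(20, S))) = Add(2754, Mul(-1, 29)) = Add(2754, -29) = 2725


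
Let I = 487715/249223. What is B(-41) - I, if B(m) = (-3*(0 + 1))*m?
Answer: 30166714/249223 ≈ 121.04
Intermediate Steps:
B(m) = -3*m (B(m) = (-3*1)*m = -3*m)
I = 487715/249223 (I = 487715*(1/249223) = 487715/249223 ≈ 1.9569)
B(-41) - I = -3*(-41) - 1*487715/249223 = 123 - 487715/249223 = 30166714/249223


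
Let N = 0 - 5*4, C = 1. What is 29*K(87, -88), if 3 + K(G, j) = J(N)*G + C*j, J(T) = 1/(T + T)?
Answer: -108083/40 ≈ -2702.1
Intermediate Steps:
N = -20 (N = 0 - 20 = -20)
J(T) = 1/(2*T)
K(G, j) = -3 + j - G/40 (K(G, j) = -3 + (((½)/(-20))*G + 1*j) = -3 + (((½)*(-1/20))*G + j) = -3 + (-G/40 + j) = -3 + (j - G/40) = -3 + j - G/40)
29*K(87, -88) = 29*(-3 - 88 - 1/40*87) = 29*(-3 - 88 - 87/40) = 29*(-3727/40) = -108083/40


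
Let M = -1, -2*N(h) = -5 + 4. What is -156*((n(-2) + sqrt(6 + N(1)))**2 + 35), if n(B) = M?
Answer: -6630 + 156*sqrt(26) ≈ -5834.6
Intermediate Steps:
N(h) = 1/2 (N(h) = -(-5 + 4)/2 = -1/2*(-1) = 1/2)
n(B) = -1
-156*((n(-2) + sqrt(6 + N(1)))**2 + 35) = -156*((-1 + sqrt(6 + 1/2))**2 + 35) = -156*((-1 + sqrt(13/2))**2 + 35) = -156*((-1 + sqrt(26)/2)**2 + 35) = -156*(35 + (-1 + sqrt(26)/2)**2) = -5460 - 156*(-1 + sqrt(26)/2)**2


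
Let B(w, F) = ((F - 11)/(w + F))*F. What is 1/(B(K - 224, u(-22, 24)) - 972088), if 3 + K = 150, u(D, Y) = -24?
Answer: -101/98181728 ≈ -1.0287e-6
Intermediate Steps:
K = 147 (K = -3 + 150 = 147)
B(w, F) = F*(-11 + F)/(F + w) (B(w, F) = ((-11 + F)/(F + w))*F = F*(-11 + F)/(F + w))
1/(B(K - 224, u(-22, 24)) - 972088) = 1/(-24*(-11 - 24)/(-24 + (147 - 224)) - 972088) = 1/(-24*(-35)/(-24 - 77) - 972088) = 1/(-24*(-35)/(-101) - 972088) = 1/(-24*(-1/101)*(-35) - 972088) = 1/(-840/101 - 972088) = 1/(-98181728/101) = -101/98181728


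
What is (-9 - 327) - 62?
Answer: -398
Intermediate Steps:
(-9 - 327) - 62 = -336 - 62 = -398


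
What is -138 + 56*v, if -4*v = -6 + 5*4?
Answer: -334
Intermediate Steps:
v = -7/2 (v = -(-6 + 5*4)/4 = -(-6 + 20)/4 = -¼*14 = -7/2 ≈ -3.5000)
-138 + 56*v = -138 + 56*(-7/2) = -138 - 196 = -334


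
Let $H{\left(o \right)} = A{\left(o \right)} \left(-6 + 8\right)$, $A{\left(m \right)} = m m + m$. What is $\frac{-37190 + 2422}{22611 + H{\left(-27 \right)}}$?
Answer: $- \frac{34768}{24015} \approx -1.4478$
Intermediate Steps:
$A{\left(m \right)} = m + m^{2}$ ($A{\left(m \right)} = m^{2} + m = m + m^{2}$)
$H{\left(o \right)} = 2 o \left(1 + o\right)$ ($H{\left(o \right)} = o \left(1 + o\right) \left(-6 + 8\right) = o \left(1 + o\right) 2 = 2 o \left(1 + o\right)$)
$\frac{-37190 + 2422}{22611 + H{\left(-27 \right)}} = \frac{-37190 + 2422}{22611 + 2 \left(-27\right) \left(1 - 27\right)} = - \frac{34768}{22611 + 2 \left(-27\right) \left(-26\right)} = - \frac{34768}{22611 + 1404} = - \frac{34768}{24015}$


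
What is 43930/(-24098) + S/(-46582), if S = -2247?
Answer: -996099527/561266518 ≈ -1.7747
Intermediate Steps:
43930/(-24098) + S/(-46582) = 43930/(-24098) - 2247/(-46582) = 43930*(-1/24098) - 2247*(-1/46582) = -21965/12049 + 2247/46582 = -996099527/561266518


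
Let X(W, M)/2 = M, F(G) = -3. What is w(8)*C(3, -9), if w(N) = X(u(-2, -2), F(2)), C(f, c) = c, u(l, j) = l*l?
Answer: 54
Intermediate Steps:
u(l, j) = l²
X(W, M) = 2*M
w(N) = -6 (w(N) = 2*(-3) = -6)
w(8)*C(3, -9) = -6*(-9) = 54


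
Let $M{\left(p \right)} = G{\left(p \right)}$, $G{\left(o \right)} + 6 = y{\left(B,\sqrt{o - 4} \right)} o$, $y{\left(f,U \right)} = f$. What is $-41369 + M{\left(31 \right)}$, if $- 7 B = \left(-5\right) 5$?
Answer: $- \frac{288850}{7} \approx -41264.0$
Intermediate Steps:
$B = \frac{25}{7}$ ($B = - \frac{\left(-5\right) 5}{7} = \left(- \frac{1}{7}\right) \left(-25\right) = \frac{25}{7} \approx 3.5714$)
$G{\left(o \right)} = -6 + \frac{25 o}{7}$
$M{\left(p \right)} = -6 + \frac{25 p}{7}$
$-41369 + M{\left(31 \right)} = -41369 + \left(-6 + \frac{25}{7} \cdot 31\right) = -41369 + \left(-6 + \frac{775}{7}\right) = -41369 + \frac{733}{7} = - \frac{288850}{7}$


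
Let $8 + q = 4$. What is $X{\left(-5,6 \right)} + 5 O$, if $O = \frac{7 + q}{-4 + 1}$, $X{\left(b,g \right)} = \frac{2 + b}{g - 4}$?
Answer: $- \frac{13}{2} \approx -6.5$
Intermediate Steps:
$q = -4$ ($q = -8 + 4 = -4$)
$X{\left(b,g \right)} = \frac{2 + b}{-4 + g}$
$O = -1$ ($O = \frac{7 - 4}{-4 + 1} = \frac{3}{-3} = 3 \left(- \frac{1}{3}\right) = -1$)
$X{\left(-5,6 \right)} + 5 O = \frac{2 - 5}{-4 + 6} + 5 \left(-1\right) = \frac{1}{2} \left(-3\right) - 5 = - \frac{3}{2} - 5 = - \frac{13}{2}$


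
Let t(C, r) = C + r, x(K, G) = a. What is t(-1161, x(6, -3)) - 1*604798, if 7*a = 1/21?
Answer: -89075972/147 ≈ -6.0596e+5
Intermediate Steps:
a = 1/147 (a = (⅐)/21 = (⅐)*(1/21) = 1/147 ≈ 0.0068027)
x(K, G) = 1/147
t(-1161, x(6, -3)) - 1*604798 = (-1161 + 1/147) - 1*604798 = -170666/147 - 604798 = -89075972/147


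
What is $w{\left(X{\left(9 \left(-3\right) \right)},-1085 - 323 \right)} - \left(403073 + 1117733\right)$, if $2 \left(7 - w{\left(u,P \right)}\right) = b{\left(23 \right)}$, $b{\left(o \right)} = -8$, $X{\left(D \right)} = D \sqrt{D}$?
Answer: $-1520795$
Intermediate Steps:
$X{\left(D \right)} = D^{\frac{3}{2}}$
$w{\left(u,P \right)} = 11$ ($w{\left(u,P \right)} = 7 - -4 = 7 + 4 = 11$)
$w{\left(X{\left(9 \left(-3\right) \right)},-1085 - 323 \right)} - \left(403073 + 1117733\right) = 11 - \left(403073 + 1117733\right) = 11 - 1520806 = -1520795$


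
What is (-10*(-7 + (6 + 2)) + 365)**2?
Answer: 126025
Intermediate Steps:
(-10*(-7 + (6 + 2)) + 365)**2 = (-10*(-7 + 8) + 365)**2 = (-10*1 + 365)**2 = (-10 + 365)**2 = 355**2 = 126025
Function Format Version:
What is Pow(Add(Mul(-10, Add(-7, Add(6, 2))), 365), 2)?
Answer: 126025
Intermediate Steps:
Pow(Add(Mul(-10, Add(-7, Add(6, 2))), 365), 2) = Pow(Add(Mul(-10, Add(-7, 8)), 365), 2) = Pow(Add(Mul(-10, 1), 365), 2) = Pow(Add(-10, 365), 2) = Pow(355, 2) = 126025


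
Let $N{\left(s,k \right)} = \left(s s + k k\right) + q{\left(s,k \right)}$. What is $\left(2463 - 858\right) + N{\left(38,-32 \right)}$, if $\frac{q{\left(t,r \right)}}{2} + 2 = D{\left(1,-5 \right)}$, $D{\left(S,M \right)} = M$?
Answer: $4059$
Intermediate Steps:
$q{\left(t,r \right)} = -14$ ($q{\left(t,r \right)} = -4 + 2 \left(-5\right) = -4 - 10 = -14$)
$N{\left(s,k \right)} = -14 + k^{2} + s^{2}$ ($N{\left(s,k \right)} = \left(s s + k k\right) - 14 = \left(s^{2} + k^{2}\right) - 14 = \left(k^{2} + s^{2}\right) - 14 = -14 + k^{2} + s^{2}$)
$\left(2463 - 858\right) + N{\left(38,-32 \right)} = \left(2463 - 858\right) + \left(-14 + \left(-32\right)^{2} + 38^{2}\right) = 1605 + \left(-14 + 1024 + 1444\right) = 1605 + 2454 = 4059$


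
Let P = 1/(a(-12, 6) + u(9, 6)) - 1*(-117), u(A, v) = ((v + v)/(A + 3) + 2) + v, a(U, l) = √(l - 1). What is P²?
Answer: 39613903/2888 - 8901*√5/2888 ≈ 13710.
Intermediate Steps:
a(U, l) = √(-1 + l)
u(A, v) = 2 + v + 2*v/(3 + A) (u(A, v) = ((2*v)/(3 + A) + 2) + v = (2*v/(3 + A) + 2) + v = (2 + 2*v/(3 + A)) + v = 2 + v + 2*v/(3 + A))
P = 117 + 1/(9 + √5) (P = 1/(√(-1 + 6) + (6 + 2*9 + 5*6 + 9*6)/(3 + 9)) - 1*(-117) = 1/(√5 + (6 + 18 + 30 + 54)/12) + 117 = 1/(√5 + (1/12)*108) + 117 = 1/(√5 + 9) + 117 = 1/(9 + √5) + 117 = 117 + 1/(9 + √5) ≈ 117.09)
P² = (8901/76 - √5/76)²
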